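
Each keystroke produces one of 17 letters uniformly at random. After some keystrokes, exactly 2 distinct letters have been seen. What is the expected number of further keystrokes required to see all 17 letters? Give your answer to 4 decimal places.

56.4099

The wait to go from k to k+1 distinct letters is geometric with mean 17/(17-k).
Sum over k = 2,...,16: E = 17/15 + 17/14 + 17/13 + ... + 17/2 + 17/1 = 56.40989.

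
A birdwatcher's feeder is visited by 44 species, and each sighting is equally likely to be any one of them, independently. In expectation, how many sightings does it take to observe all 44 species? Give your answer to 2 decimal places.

192.40

After k distinct species have appeared, the next sighting gives a new one with probability (44-k)/44, so the expected wait for the (k+1)-th is 44/(44-k).
E[T] = 44/44 + 44/43 + 44/42 + ... + 44/2 + 44/1 = 44·H_{44}.
H_{44} = 4.373, so E[T] = 192.400.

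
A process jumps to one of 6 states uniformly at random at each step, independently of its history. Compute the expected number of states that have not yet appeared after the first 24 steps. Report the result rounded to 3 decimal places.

For each state, P(unseen after 24) = (5/6)^24 = 0.0126.
By linearity of expectation, E[unseen] = 6·(5/6)^24 = 0.0755.

0.075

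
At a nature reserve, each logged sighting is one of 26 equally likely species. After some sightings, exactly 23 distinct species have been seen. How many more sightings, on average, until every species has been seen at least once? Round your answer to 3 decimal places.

47.667

The wait to go from k to k+1 distinct species is geometric with mean 26/(26-k).
Sum over k = 23,...,25: E = 26/3 + 26/2 + 26/1 = 47.6667.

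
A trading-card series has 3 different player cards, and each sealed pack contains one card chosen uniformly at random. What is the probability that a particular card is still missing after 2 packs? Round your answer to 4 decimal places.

Each pack misses the fixed card with probability (3-1)/3 = 2/3, independently.
P(still missing after 2) = (2/3)^2 = 0.44444.

0.4444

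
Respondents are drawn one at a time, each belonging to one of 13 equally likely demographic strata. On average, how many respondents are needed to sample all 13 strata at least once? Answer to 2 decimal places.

41.34

Split into phases: going from k distinct to k+1 distinct takes on average 13/(13-k) respondents.
E[T] = 13/13 + 13/12 + 13/11 + ... + 13/2 + 13/1 = 13·H_{13}.
H_{13} = 3.180, so E[T] = 41.342.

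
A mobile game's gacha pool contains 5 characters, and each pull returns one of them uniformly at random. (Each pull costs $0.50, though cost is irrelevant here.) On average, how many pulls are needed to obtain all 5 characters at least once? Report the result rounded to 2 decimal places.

After k distinct characters have appeared, the next pull gives a new one with probability (5-k)/5, so the expected wait for the (k+1)-th is 5/(5-k).
E[T] = 5/5 + 5/4 + 5/3 + 5/2 + 5/1 = 5·H_{5}.
H_{5} = 2.283, so E[T] = 11.417.

11.42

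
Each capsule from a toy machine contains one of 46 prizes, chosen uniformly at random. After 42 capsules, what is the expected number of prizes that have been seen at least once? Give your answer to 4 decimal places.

27.7251

For each prize, P(seen in 42 capsules) = 1 - (45/46)^42 = 0.60272.
By linearity of expectation, E[distinct seen] = 46·(1 - (45/46)^42) = 27.72512.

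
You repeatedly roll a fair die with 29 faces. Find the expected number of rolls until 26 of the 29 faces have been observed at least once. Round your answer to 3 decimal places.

Going from k to k+1 distinct takes a geometric number of rolls with mean 29/(29-k).
Sum over k = 0,...,25: E = 29/29 + 29/28 + 29/27 + ... + 29/5 + 29/4 = 61.7213.

61.721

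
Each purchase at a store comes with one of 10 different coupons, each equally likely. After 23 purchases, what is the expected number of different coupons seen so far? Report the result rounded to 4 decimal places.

For each coupon, P(seen in 23 purchases) = 1 - (9/10)^23 = 0.91137.
By linearity of expectation, E[distinct seen] = 10·(1 - (9/10)^23) = 9.11371.

9.1137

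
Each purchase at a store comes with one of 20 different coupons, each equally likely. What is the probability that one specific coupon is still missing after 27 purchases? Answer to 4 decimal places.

0.2503

On each purchase the fixed coupon fails to appear with probability 19/20.
P(still missing after 27) = (19/20)^27 = 0.25034.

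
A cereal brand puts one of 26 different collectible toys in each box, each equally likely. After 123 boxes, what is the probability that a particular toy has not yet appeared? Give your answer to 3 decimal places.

On each box the fixed toy fails to appear with probability 25/26.
P(still missing after 123) = (25/26)^123 = 0.0080.

0.008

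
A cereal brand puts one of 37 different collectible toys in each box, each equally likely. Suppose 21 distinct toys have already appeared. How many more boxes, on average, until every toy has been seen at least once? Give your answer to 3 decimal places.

The wait to go from k to k+1 distinct toys is geometric with mean 37/(37-k).
Sum over k = 21,...,36: E = 37/16 + 37/15 + 37/14 + ... + 37/2 + 37/1 = 125.0870.

125.087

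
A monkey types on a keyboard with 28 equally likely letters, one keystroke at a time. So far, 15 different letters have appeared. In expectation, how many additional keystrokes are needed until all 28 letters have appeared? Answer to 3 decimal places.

89.044

The wait to go from k to k+1 distinct letters is geometric with mean 28/(28-k).
Sum over k = 15,...,27: E = 28/13 + 28/12 + 28/11 + ... + 28/2 + 28/1 = 89.0437.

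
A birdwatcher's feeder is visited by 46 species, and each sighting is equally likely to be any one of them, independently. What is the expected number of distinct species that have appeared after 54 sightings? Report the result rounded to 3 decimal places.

For each species, P(seen in 54 sightings) = 1 - (45/46)^54 = 0.6948.
By linearity of expectation, E[distinct seen] = 46·(1 - (45/46)^54) = 31.9618.

31.962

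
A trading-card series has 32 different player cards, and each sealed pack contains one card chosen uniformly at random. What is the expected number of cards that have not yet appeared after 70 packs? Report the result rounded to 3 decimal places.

For each card, P(unseen after 70) = (31/32)^70 = 0.1083.
By linearity of expectation, E[unseen] = 32·(31/32)^70 = 3.4671.

3.467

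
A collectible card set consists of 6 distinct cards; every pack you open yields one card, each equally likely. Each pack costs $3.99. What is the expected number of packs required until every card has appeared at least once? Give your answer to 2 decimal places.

14.70

The wait to go from k to k+1 distinct cards is geometric with mean 6/(6-k).
E[T] = 6/6 + 6/5 + 6/4 + 6/3 + 6/2 + 6/1 = 6·H_{6}.
H_{6} = 2.450, so E[T] = 14.700.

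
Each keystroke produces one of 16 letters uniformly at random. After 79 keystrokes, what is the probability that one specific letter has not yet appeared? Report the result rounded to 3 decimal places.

On each keystroke the fixed letter fails to appear with probability 15/16.
P(still missing after 79) = (15/16)^79 = 0.0061.

0.006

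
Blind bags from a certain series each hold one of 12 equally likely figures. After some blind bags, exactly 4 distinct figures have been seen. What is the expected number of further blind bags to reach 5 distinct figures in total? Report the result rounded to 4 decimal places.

From k distinct to k+1 distinct takes on average 12/(12-k) blind bags.
Only the k = 4 term is needed: E = 12/8 = 1.50000.

1.5000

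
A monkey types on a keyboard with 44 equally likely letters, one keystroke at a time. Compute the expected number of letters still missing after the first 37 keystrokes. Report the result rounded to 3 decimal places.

For each letter, P(unseen after 37) = (43/44)^37 = 0.4272.
By linearity of expectation, E[unseen] = 44·(43/44)^37 = 18.7947.

18.795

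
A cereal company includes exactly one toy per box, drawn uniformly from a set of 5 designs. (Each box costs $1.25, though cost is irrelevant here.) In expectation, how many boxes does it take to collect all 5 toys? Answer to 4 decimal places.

After k distinct toys have appeared, the next box gives a new one with probability (5-k)/5, so the expected wait for the (k+1)-th is 5/(5-k).
E[T] = 5/5 + 5/4 + 5/3 + 5/2 + 5/1 = 5·H_{5}.
H_{5} = 2.28333, so E[T] = 11.41667.

11.4167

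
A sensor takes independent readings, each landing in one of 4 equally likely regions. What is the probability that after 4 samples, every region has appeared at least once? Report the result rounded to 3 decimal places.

Let A_i be the event that region i is missing after 4 samples. By inclusion–exclusion on the A_i,
P(all seen) = Σ_{j=0}^{4} (-1)^j C(4,j)((4-j)/4)^4
= 1.0000 - 1.2656 + 0.3750 - 0.0156 + 0.0000
= 0.0938.

0.094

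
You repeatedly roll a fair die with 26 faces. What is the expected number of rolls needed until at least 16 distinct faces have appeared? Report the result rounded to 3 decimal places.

24.062

Going from k to k+1 distinct takes a geometric number of rolls with mean 26/(26-k).
Sum over k = 0,...,15: E = 26/26 + 26/25 + 26/24 + ... + 26/12 + 26/11 = 24.0617.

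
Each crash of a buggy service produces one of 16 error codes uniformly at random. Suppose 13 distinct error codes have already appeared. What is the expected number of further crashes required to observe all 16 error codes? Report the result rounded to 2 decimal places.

29.33

The wait to go from k to k+1 distinct error codes is geometric with mean 16/(16-k).
Sum over k = 13,...,15: E = 16/3 + 16/2 + 16/1 = 29.333.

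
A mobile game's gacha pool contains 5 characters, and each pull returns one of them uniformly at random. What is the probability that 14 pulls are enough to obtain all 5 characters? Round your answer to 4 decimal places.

By inclusion–exclusion over which characters are missing,
P(all seen) = Σ_{j=0}^{5} (-1)^j C(5,j)((5-j)/5)^14
= 1.00000 - 0.21990 + 0.00784 - 0.00003 + 0.00000 - 0.00000
= 0.78791.

0.7879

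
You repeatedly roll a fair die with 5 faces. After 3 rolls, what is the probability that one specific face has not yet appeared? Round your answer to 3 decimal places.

0.512

Each roll misses the fixed face with probability (5-1)/5 = 4/5, independently.
P(still missing after 3) = (4/5)^3 = 0.5120.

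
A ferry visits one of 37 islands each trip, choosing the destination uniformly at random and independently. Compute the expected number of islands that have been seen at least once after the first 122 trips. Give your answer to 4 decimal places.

35.6923

For each island, P(seen in 122 trips) = 1 - (36/37)^122 = 0.96466.
By linearity of expectation, E[distinct seen] = 37·(1 - (36/37)^122) = 35.69234.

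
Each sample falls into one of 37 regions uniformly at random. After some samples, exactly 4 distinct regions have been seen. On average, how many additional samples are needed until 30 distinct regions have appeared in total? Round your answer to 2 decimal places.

From k distinct to k+1 distinct takes on average 37/(37-k) samples.
Sum over k = 4,...,29: E = 37/33 + 37/32 + 37/31 + ... + 37/9 + 37/8 = 55.350.

55.35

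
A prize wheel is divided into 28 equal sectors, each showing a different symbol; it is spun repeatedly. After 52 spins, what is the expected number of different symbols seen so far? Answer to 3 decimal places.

23.775

For each symbol, P(seen in 52 spins) = 1 - (27/28)^52 = 0.8491.
By linearity of expectation, E[distinct seen] = 28·(1 - (27/28)^52) = 23.7747.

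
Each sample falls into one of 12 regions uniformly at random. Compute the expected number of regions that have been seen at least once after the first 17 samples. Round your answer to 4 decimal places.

9.2661

For each region, P(seen in 17 samples) = 1 - (11/12)^17 = 0.77218.
By linearity of expectation, E[distinct seen] = 12·(1 - (11/12)^17) = 9.26614.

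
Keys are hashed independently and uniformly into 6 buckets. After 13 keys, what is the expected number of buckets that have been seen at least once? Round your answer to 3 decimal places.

5.439

For each bucket, P(seen in 13 keys) = 1 - (5/6)^13 = 0.9065.
By linearity of expectation, E[distinct seen] = 6·(1 - (5/6)^13) = 5.4392.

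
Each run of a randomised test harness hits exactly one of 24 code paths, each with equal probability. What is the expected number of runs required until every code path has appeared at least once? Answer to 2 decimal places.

90.62

After k distinct code paths have appeared, the next run gives a new one with probability (24-k)/24, so the expected wait for the (k+1)-th is 24/(24-k).
E[T] = 24/24 + 24/23 + 24/22 + ... + 24/2 + 24/1 = 24·H_{24}.
H_{24} = 3.776, so E[T] = 90.623.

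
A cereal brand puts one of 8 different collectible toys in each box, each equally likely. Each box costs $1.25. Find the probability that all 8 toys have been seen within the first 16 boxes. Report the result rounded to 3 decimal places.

By inclusion–exclusion over which toys are missing,
P(all seen) = Σ_{j=0}^{8} (-1)^j C(8,j)((8-j)/8)^16
= 1.0000 - 0.9445 + 0.2806 - 0.0304 + 0.0011 - 0.0000 + 0.0000 - 0.0000 + 0.0000
= 0.3068.

0.307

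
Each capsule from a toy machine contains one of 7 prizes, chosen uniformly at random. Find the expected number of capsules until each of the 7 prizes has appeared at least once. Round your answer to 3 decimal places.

18.150

The wait to go from k to k+1 distinct prizes is geometric with mean 7/(7-k).
E[T] = 7/7 + 7/6 + 7/5 + ... + 7/2 + 7/1 = 7·H_{7}.
H_{7} = 2.5929, so E[T] = 18.1500.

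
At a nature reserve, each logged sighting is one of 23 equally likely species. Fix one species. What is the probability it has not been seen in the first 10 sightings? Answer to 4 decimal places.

Each sighting misses the fixed species with probability (23-1)/23 = 22/23, independently.
P(still missing after 10) = (22/23)^10 = 0.64113.

0.6411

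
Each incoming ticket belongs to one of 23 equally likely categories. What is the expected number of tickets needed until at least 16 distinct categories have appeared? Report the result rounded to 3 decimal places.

With k distinct categories already seen, the next new one arrives after an expected 23/(23-k) tickets.
Sum over k = 0,...,15: E = 23/23 + 23/22 + 23/21 + ... + 23/9 + 23/8 = 26.2530.

26.253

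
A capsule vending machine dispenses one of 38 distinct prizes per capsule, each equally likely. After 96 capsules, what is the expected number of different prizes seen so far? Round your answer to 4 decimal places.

For each prize, P(seen in 96 capsules) = 1 - (37/38)^96 = 0.92271.
By linearity of expectation, E[distinct seen] = 38·(1 - (37/38)^96) = 35.06287.

35.0629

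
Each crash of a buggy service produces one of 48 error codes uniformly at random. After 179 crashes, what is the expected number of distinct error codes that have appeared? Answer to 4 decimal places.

For each error code, P(seen in 179 crashes) = 1 - (47/48)^179 = 0.97691.
By linearity of expectation, E[distinct seen] = 48·(1 - (47/48)^179) = 46.89191.

46.8919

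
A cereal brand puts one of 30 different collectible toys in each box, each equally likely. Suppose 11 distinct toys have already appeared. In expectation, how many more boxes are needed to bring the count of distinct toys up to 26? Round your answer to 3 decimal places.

43.932

From k distinct to k+1 distinct takes on average 30/(30-k) boxes.
Sum over k = 11,...,25: E = 30/19 + 30/18 + 30/17 + ... + 30/6 + 30/5 = 43.9322.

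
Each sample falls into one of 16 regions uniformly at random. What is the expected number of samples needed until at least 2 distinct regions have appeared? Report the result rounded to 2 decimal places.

With k distinct regions already seen, the next new one arrives after an expected 16/(16-k) samples.
Sum over k = 0,...,1: E = 16/16 + 16/15 = 2.067.

2.07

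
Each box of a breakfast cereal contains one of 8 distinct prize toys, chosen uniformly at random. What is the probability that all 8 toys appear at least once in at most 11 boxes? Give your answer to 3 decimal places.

Let A_i be the event that toy i is missing after 11 boxes. By inclusion–exclusion on the A_i,
P(all seen) = Σ_{j=0}^{8} (-1)^j C(8,j)((8-j)/8)^11
= 1.0000 - 1.8415 + 1.1826 - 0.3183 + 0.0342 - 0.0012 + 0.0000 - 0.0000 + 0.0000
= 0.0558.

0.056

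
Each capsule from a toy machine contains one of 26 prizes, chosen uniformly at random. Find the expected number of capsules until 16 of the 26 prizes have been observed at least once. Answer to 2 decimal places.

24.06

With k distinct prizes already seen, the next new one arrives after an expected 26/(26-k) capsules.
Sum over k = 0,...,15: E = 26/26 + 26/25 + 26/24 + ... + 26/12 + 26/11 = 24.062.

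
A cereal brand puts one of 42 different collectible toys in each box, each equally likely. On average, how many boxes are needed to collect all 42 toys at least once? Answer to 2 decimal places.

181.72

Split into phases: going from k distinct to k+1 distinct takes on average 42/(42-k) boxes.
E[T] = 42/42 + 42/41 + 42/40 + ... + 42/2 + 42/1 = 42·H_{42}.
H_{42} = 4.327, so E[T] = 181.723.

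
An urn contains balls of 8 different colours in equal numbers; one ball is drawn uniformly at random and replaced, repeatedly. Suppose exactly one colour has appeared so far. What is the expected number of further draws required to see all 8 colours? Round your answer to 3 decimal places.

From k distinct to k+1 distinct takes on average 8/(8-k) draws.
Sum over k = 1,...,7: E = 8/7 + 8/6 + 8/5 + ... + 8/2 + 8/1 = 20.7429.

20.743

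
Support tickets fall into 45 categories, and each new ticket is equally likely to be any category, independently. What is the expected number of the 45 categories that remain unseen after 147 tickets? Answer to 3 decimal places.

For each category, P(unseen after 147) = (44/45)^147 = 0.0368.
By linearity of expectation, E[unseen] = 45·(44/45)^147 = 1.6539.

1.654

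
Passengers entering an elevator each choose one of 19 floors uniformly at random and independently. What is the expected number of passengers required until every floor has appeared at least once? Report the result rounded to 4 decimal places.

67.4071

The wait to go from k to k+1 distinct floors is geometric with mean 19/(19-k).
E[T] = 19/19 + 19/18 + 19/17 + ... + 19/2 + 19/1 = 19·H_{19}.
H_{19} = 3.54774, so E[T] = 67.40705.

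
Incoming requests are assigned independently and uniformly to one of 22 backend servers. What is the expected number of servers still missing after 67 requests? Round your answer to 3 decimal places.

For each server, P(unseen after 67) = (21/22)^67 = 0.0443.
By linearity of expectation, E[unseen] = 22·(21/22)^67 = 0.9745.

0.975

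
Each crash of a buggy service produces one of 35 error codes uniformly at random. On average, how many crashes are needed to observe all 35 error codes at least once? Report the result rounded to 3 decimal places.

After k distinct error codes have appeared, the next crash gives a new one with probability (35-k)/35, so the expected wait for the (k+1)-th is 35/(35-k).
E[T] = 35/35 + 35/34 + 35/33 + ... + 35/2 + 35/1 = 35·H_{35}.
H_{35} = 4.1468, so E[T] = 145.1373.

145.137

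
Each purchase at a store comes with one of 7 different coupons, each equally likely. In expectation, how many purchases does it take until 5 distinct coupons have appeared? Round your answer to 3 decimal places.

7.650

With k distinct coupons already seen, the next new one arrives after an expected 7/(7-k) purchases.
Sum over k = 0,...,4: E = 7/7 + 7/6 + 7/5 + 7/4 + 7/3 = 7.6500.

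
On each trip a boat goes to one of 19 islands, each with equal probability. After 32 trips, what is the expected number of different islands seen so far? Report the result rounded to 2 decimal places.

15.63

For each island, P(seen in 32 trips) = 1 - (18/19)^32 = 0.823.
By linearity of expectation, E[distinct seen] = 19·(1 - (18/19)^32) = 15.632.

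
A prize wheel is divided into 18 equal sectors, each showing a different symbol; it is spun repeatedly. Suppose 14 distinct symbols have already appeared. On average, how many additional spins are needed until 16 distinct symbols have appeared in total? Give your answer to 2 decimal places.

With k distinct symbols already seen, the next new one takes an expected 18/(18-k) spins.
Sum over k = 14,...,15: E = 18/4 + 18/3 = 10.500.

10.50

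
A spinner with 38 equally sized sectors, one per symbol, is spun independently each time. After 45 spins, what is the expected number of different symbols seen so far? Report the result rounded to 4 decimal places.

26.5554

For each symbol, P(seen in 45 spins) = 1 - (37/38)^45 = 0.69883.
By linearity of expectation, E[distinct seen] = 38·(1 - (37/38)^45) = 26.55543.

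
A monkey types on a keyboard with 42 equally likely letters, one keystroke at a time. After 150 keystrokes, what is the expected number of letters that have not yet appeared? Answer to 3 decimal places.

For each letter, P(unseen after 150) = (41/42)^150 = 0.0269.
By linearity of expectation, E[unseen] = 42·(41/42)^150 = 1.1309.

1.131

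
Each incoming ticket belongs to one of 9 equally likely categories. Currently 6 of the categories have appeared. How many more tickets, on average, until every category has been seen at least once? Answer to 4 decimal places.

The wait to go from k to k+1 distinct categories is geometric with mean 9/(9-k).
Sum over k = 6,...,8: E = 9/3 + 9/2 + 9/1 = 16.50000.

16.5000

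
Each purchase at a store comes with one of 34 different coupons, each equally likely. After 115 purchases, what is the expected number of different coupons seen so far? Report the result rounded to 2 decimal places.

For each coupon, P(seen in 115 purchases) = 1 - (33/34)^115 = 0.968.
By linearity of expectation, E[distinct seen] = 34·(1 - (33/34)^115) = 32.902.

32.90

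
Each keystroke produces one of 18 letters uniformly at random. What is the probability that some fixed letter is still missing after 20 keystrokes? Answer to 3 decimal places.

Each keystroke misses the fixed letter with probability (18-1)/18 = 17/18, independently.
P(still missing after 20) = (17/18)^20 = 0.3188.

0.319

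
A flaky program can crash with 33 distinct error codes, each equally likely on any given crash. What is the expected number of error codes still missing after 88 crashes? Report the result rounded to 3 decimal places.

2.200

For each error code, P(unseen after 88) = (32/33)^88 = 0.0667.
By linearity of expectation, E[unseen] = 33·(32/33)^88 = 2.2003.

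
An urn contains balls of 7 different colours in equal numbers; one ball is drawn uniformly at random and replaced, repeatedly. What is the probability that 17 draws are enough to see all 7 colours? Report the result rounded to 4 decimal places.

By inclusion–exclusion over which colours are missing,
P(all seen) = Σ_{j=0}^{7} (-1)^j C(7,j)((7-j)/7)^17
= 1.00000 - 0.50933 + 0.06887 - 0.00258 + 0.00002 - 0.00000 + 0.00000 - 0.00000
= 0.55697.

0.5570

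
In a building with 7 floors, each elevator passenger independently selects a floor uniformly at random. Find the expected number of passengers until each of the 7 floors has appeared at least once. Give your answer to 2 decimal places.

The wait to go from k to k+1 distinct floors is geometric with mean 7/(7-k).
E[T] = 7/7 + 7/6 + 7/5 + ... + 7/2 + 7/1 = 7·H_{7}.
H_{7} = 2.593, so E[T] = 18.150.

18.15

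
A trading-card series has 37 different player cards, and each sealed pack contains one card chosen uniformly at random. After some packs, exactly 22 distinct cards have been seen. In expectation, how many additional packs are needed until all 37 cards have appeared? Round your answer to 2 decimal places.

The wait to go from k to k+1 distinct cards is geometric with mean 37/(37-k).
Sum over k = 22,...,36: E = 37/15 + 37/14 + 37/13 + ... + 37/2 + 37/1 = 122.774.

122.77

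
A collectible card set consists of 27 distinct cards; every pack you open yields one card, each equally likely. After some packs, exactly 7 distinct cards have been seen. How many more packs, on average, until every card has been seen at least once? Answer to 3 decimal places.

The wait to go from k to k+1 distinct cards is geometric with mean 27/(27-k).
Sum over k = 7,...,26: E = 27/20 + 27/19 + 27/18 + ... + 27/2 + 27/1 = 97.1390.

97.139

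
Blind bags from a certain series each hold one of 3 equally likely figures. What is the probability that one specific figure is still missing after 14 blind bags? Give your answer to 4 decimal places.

0.0034

Each blind bag misses the fixed figure with probability (3-1)/3 = 2/3, independently.
P(still missing after 14) = (2/3)^14 = 0.00343.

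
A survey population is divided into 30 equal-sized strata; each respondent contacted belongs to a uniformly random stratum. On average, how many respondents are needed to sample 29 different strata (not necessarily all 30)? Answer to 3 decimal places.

89.850

With k distinct strata already seen, the next new one arrives after an expected 30/(30-k) respondents.
Sum over k = 0,...,28: E = 30/30 + 30/29 + 30/28 + ... + 30/3 + 30/2 = 89.8496.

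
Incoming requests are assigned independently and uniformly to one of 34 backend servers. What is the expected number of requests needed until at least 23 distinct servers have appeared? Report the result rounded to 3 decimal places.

37.343

With k distinct servers already seen, the next new one arrives after an expected 34/(34-k) requests.
Sum over k = 0,...,22: E = 34/34 + 34/33 + 34/32 + ... + 34/13 + 34/12 = 37.3433.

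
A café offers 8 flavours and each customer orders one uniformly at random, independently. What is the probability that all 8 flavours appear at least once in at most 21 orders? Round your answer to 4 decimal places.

By inclusion–exclusion over which flavours are missing,
P(all seen) = Σ_{j=0}^{8} (-1)^j C(8,j)((8-j)/8)^21
= 1.00000 - 0.48446 + 0.06660 - 0.00290 + 0.00003 - 0.00000 + 0.00000 - 0.00000 + 0.00000
= 0.57927.

0.5793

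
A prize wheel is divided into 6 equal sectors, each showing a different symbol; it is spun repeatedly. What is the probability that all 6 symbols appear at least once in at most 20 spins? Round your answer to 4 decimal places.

By inclusion–exclusion over which symbols are missing,
P(all seen) = Σ_{j=0}^{6} (-1)^j C(6,j)((6-j)/6)^20
= 1.00000 - 0.15650 + 0.00451 - 0.00002 + 0.00000 - 0.00000 + 0.00000
= 0.84799.

0.8480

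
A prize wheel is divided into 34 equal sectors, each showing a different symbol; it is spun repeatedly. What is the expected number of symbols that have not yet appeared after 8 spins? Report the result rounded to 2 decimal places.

For each symbol, P(unseen after 8) = (33/34)^8 = 0.788.
By linearity of expectation, E[unseen] = 34·(33/34)^8 = 26.777.

26.78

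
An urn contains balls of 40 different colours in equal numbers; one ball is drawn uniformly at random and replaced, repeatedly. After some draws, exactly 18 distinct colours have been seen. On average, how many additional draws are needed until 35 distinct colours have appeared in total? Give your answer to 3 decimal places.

56.299

The wait to go from k to k+1 distinct colours is geometric with mean 40/(40-k).
Sum over k = 18,...,34: E = 40/22 + 40/21 + 40/20 + ... + 40/7 + 40/6 = 56.2992.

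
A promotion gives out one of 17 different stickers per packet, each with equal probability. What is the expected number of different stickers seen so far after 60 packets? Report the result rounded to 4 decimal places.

For each sticker, P(seen in 60 packets) = 1 - (16/17)^60 = 0.97368.
By linearity of expectation, E[distinct seen] = 17·(1 - (16/17)^60) = 16.55258.

16.5526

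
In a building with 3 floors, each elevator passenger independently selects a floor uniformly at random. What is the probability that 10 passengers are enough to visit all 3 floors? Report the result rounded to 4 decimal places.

By inclusion–exclusion over which floors are missing,
P(all seen) = Σ_{j=0}^{3} (-1)^j C(3,j)((3-j)/3)^10
= 1.00000 - 0.05202 + 0.00005 - 0.00000
= 0.94803.

0.9480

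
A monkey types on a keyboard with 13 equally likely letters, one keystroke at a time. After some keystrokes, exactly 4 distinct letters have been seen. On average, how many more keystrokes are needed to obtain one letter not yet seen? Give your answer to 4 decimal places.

1.4444

Each keystroke yields a new letter with probability (13-4)/13 = 9/13, so the wait is geometric with mean 13/9.
E = 13/9 = 1.44444.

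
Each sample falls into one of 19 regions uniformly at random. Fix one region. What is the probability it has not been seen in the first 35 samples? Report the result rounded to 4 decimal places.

0.1507

Each sample misses the fixed region with probability (19-1)/19 = 18/19, independently.
P(still missing after 35) = (18/19)^35 = 0.15072.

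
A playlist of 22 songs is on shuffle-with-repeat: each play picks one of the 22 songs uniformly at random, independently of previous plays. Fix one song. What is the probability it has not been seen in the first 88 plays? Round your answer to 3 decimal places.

On each play the fixed song fails to appear with probability 21/22.
P(still missing after 88) = (21/22)^88 = 0.0167.

0.017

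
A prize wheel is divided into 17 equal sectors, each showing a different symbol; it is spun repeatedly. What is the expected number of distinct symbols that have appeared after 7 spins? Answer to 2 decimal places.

For each symbol, P(seen in 7 spins) = 1 - (16/17)^7 = 0.346.
By linearity of expectation, E[distinct seen] = 17·(1 - (16/17)^7) = 5.879.

5.88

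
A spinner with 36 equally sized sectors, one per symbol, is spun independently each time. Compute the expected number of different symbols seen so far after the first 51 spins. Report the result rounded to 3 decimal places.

For each symbol, P(seen in 51 spins) = 1 - (35/36)^51 = 0.7623.
By linearity of expectation, E[distinct seen] = 36·(1 - (35/36)^51) = 27.4425.

27.443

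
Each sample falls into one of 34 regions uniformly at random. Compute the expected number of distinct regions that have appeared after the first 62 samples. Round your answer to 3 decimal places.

For each region, P(seen in 62 samples) = 1 - (33/34)^62 = 0.8429.
By linearity of expectation, E[distinct seen] = 34·(1 - (33/34)^62) = 28.6587.

28.659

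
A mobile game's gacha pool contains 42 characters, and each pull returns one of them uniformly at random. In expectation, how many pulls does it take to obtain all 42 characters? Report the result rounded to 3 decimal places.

After k distinct characters have appeared, the next pull gives a new one with probability (42-k)/42, so the expected wait for the (k+1)-th is 42/(42-k).
E[T] = 42/42 + 42/41 + 42/40 + ... + 42/2 + 42/1 = 42·H_{42}.
H_{42} = 4.3267, so E[T] = 181.7232.

181.723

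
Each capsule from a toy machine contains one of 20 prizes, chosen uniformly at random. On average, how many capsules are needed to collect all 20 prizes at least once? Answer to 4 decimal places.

After k distinct prizes have appeared, the next capsule gives a new one with probability (20-k)/20, so the expected wait for the (k+1)-th is 20/(20-k).
E[T] = 20/20 + 20/19 + 20/18 + ... + 20/2 + 20/1 = 20·H_{20}.
H_{20} = 3.59774, so E[T] = 71.95479.

71.9548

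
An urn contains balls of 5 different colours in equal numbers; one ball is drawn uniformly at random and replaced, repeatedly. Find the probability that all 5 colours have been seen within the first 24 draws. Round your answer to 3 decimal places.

Let A_i be the event that colour i is missing after 24 draws. By inclusion–exclusion on the A_i,
P(all seen) = Σ_{j=0}^{5} (-1)^j C(5,j)((5-j)/5)^24
= 1.0000 - 0.0236 + 0.0000 - 0.0000 + 0.0000 - 0.0000
= 0.9764.

0.976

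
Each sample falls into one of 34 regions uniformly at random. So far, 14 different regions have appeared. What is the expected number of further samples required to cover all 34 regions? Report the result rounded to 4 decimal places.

With k distinct regions already seen, the next new one takes an expected 34/(34-k) samples.
Sum over k = 14,...,33: E = 34/20 + 34/19 + 34/18 + ... + 34/2 + 34/1 = 122.32315.

122.3231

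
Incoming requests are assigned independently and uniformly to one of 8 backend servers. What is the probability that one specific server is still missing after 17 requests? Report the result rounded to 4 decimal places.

0.1033

Each request misses the fixed server with probability (8-1)/8 = 7/8, independently.
P(still missing after 17) = (7/8)^17 = 0.10331.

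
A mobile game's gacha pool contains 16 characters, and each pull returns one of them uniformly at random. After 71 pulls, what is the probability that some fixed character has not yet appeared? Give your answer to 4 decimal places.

On each pull the fixed character fails to appear with probability 15/16.
P(still missing after 71) = (15/16)^71 = 0.01023.

0.0102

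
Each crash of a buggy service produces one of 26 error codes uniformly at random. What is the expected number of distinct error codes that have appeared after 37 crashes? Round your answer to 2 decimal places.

For each error code, P(seen in 37 crashes) = 1 - (25/26)^37 = 0.766.
By linearity of expectation, E[distinct seen] = 26·(1 - (25/26)^37) = 19.908.

19.91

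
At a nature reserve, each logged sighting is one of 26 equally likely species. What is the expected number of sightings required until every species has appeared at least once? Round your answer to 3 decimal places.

After k distinct species have appeared, the next sighting gives a new one with probability (26-k)/26, so the expected wait for the (k+1)-th is 26/(26-k).
E[T] = 26/26 + 26/25 + 26/24 + ... + 26/2 + 26/1 = 26·H_{26}.
H_{26} = 3.8544, so E[T] = 100.2149.

100.215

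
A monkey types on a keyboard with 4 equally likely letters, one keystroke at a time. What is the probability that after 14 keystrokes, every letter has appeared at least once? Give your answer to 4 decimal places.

0.9291

Let A_i be the event that letter i is missing after 14 keystrokes. By inclusion–exclusion on the A_i,
P(all seen) = Σ_{j=0}^{4} (-1)^j C(4,j)((4-j)/4)^14
= 1.00000 - 0.07127 + 0.00037 - 0.00000 + 0.00000
= 0.92909.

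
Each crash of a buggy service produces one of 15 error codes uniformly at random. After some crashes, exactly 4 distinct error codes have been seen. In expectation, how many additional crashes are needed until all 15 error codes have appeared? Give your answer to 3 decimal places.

45.298

With k distinct error codes already seen, the next new one takes an expected 15/(15-k) crashes.
Sum over k = 4,...,14: E = 15/11 + 15/10 + 15/9 + ... + 15/2 + 15/1 = 45.2982.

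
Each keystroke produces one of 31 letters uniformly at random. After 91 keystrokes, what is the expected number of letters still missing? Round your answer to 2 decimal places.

1.57

For each letter, P(unseen after 91) = (30/31)^91 = 0.051.
By linearity of expectation, E[unseen] = 31·(30/31)^91 = 1.568.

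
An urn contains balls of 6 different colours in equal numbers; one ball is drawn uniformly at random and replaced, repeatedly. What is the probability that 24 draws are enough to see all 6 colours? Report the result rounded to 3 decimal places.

By inclusion–exclusion over which colours are missing,
P(all seen) = Σ_{j=0}^{6} (-1)^j C(6,j)((6-j)/6)^24
= 1.0000 - 0.0755 + 0.0009 - 0.0000 + 0.0000 - 0.0000 + 0.0000
= 0.9254.

0.925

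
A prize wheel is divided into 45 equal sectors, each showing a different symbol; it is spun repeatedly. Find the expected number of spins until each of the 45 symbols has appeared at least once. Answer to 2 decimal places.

After k distinct symbols have appeared, the next spin gives a new one with probability (45-k)/45, so the expected wait for the (k+1)-th is 45/(45-k).
E[T] = 45/45 + 45/44 + 45/43 + ... + 45/2 + 45/1 = 45·H_{45}.
H_{45} = 4.395, so E[T] = 197.773.

197.77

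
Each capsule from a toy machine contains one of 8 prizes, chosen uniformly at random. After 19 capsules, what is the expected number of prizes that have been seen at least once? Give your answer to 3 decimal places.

For each prize, P(seen in 19 capsules) = 1 - (7/8)^19 = 0.9209.
By linearity of expectation, E[distinct seen] = 8·(1 - (7/8)^19) = 7.3672.

7.367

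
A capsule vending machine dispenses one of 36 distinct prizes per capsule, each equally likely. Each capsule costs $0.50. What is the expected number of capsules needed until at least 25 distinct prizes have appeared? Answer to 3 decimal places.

Going from k to k+1 distinct takes a geometric number of capsules with mean 36/(36-k).
Sum over k = 0,...,24: E = 36/36 + 36/35 + 36/34 + ... + 36/13 + 36/12 = 41.5685.

41.569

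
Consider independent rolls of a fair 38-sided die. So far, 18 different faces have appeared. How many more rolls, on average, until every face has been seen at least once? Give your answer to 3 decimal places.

136.714

The wait to go from k to k+1 distinct faces is geometric with mean 38/(38-k).
Sum over k = 18,...,37: E = 38/20 + 38/19 + 38/18 + ... + 38/2 + 38/1 = 136.7141.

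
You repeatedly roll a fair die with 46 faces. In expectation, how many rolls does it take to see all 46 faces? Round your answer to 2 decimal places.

203.17

The wait to go from k to k+1 distinct faces is geometric with mean 46/(46-k).
E[T] = 46/46 + 46/45 + 46/44 + ... + 46/2 + 46/1 = 46·H_{46}.
H_{46} = 4.417, so E[T] = 203.168.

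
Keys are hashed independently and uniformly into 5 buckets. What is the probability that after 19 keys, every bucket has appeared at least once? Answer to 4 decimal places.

0.9286

Let A_i be the event that bucket i is missing after 19 keys. By inclusion–exclusion on the A_i,
P(all seen) = Σ_{j=0}^{5} (-1)^j C(5,j)((5-j)/5)^19
= 1.00000 - 0.07206 + 0.00061 - 0.00000 + 0.00000 - 0.00000
= 0.92855.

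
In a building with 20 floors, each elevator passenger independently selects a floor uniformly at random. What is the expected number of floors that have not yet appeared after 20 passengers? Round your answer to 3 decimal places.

For each floor, P(unseen after 20) = (19/20)^20 = 0.3585.
By linearity of expectation, E[unseen] = 20·(19/20)^20 = 7.1697.

7.170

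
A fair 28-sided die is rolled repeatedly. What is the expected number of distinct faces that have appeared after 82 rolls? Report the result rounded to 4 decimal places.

26.5809

For each face, P(seen in 82 rolls) = 1 - (27/28)^82 = 0.94932.
By linearity of expectation, E[distinct seen] = 28·(1 - (27/28)^82) = 26.58085.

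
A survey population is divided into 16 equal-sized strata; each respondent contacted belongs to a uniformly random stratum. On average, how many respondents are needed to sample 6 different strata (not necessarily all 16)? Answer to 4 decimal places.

Going from k to k+1 distinct takes a geometric number of respondents with mean 16/(16-k).
Sum over k = 0,...,5: E = 16/16 + 16/15 + 16/14 + 16/13 + 16/12 + 16/11 = 7.22817.

7.2282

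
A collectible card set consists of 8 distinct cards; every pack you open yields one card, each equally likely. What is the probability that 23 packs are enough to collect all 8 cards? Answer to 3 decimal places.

Let A_i be the event that card i is missing after 23 packs. By inclusion–exclusion on the A_i,
P(all seen) = Σ_{j=0}^{8} (-1)^j C(8,j)((8-j)/8)^23
= 1.0000 - 0.3709 + 0.0375 - 0.0011 + 0.0000 - 0.0000 + 0.0000 - 0.0000 + 0.0000
= 0.6654.

0.665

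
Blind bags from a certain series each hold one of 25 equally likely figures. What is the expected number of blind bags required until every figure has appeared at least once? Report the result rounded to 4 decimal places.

95.3990

The wait to go from k to k+1 distinct figures is geometric with mean 25/(25-k).
E[T] = 25/25 + 25/24 + 25/23 + ... + 25/2 + 25/1 = 25·H_{25}.
H_{25} = 3.81596, so E[T] = 95.39895.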